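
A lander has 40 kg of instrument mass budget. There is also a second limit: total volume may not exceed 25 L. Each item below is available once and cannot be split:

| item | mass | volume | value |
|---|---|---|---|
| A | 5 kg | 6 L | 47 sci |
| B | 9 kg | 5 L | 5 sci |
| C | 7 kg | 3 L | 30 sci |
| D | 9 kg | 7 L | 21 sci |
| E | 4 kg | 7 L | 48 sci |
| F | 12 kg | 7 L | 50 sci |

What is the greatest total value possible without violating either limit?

175 sci

Feasible sets respecting both limits:
- A+C+E+F: mass 28, volume 23, value 175
- A+B+E+F: mass 30, volume 25, value 150
- C+D+E+F: mass 32, volume 24, value 149
Best: 175 sci.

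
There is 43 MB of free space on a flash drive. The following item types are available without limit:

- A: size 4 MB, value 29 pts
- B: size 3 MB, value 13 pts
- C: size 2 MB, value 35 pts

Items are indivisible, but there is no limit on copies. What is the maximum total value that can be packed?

735 pts

Best value-per-unit is C at 35/2, and filling with it alone uses size 21×2=42. No mix of the others beats 21×35 = 735.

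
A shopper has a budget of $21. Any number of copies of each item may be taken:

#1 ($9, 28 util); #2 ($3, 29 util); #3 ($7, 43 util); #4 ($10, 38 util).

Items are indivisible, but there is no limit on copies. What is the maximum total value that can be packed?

Best value-per-unit is #2 at 29/3, and filling with it alone uses cost 7×3=21. No mix of the others beats 7×29 = 203.

203 util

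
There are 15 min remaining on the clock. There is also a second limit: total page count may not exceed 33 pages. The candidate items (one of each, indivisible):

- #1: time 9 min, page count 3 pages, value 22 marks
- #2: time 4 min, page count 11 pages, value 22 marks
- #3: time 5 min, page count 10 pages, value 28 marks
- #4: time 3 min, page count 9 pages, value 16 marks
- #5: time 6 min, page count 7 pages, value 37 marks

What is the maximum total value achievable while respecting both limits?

87 marks

Feasible sets respecting both limits:
- #2+#3+#5: time 15, page count 28, value 87
- #3+#4+#5: time 14, page count 26, value 81
- #2+#4+#5: time 13, page count 27, value 75
- #2+#3+#4: time 12, page count 30, value 66
Best: 87 marks.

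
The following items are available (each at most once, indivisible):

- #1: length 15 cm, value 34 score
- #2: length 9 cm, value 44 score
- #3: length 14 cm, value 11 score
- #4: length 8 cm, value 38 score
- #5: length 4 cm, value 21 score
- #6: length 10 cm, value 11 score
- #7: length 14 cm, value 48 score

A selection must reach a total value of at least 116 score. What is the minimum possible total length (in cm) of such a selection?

Subsets with value ≥ 116, sorted by total length:
- #2+#4+#7: length 31, value 130
- #1+#2+#4: length 32, value 116
- #2+#4+#5+#7: length 35, value 151
- #1+#2+#4+#5: length 36, value 137
Minimum length: 31 cm.

31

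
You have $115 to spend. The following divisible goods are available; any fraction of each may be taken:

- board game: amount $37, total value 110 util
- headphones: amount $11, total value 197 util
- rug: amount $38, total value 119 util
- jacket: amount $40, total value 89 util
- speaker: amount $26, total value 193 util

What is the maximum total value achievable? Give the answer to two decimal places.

Take in order of value per unit:
- headphones (197/11 per unit): all 11 → value 197, running total 197.00
- speaker (193/26 per unit): all 26 → value 193, running total 390.00
- rug (119/38 per unit): all 38 → value 119, running total 509.00
- board game (110/37 per unit): all 37 → value 110, running total 619.00
- jacket (89/40 per unit): 3 of 40 → value 3×89/40 = 6.6750, running total 625.68
Total 625.68.

625.68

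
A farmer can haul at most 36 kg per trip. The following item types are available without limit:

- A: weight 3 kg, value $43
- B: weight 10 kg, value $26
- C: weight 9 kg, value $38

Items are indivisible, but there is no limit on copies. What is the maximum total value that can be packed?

Best value-per-unit is A at 43/3, and filling with it alone uses weight 12×3=36. No mix of the others beats 12×43 = 516.

$516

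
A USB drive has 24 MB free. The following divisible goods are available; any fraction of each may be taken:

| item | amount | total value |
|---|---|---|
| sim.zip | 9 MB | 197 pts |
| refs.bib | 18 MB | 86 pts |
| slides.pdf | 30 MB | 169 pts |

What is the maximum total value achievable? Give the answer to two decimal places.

281.50

Take in order of value per unit:
- sim.zip (197/9 per unit): all 9 → value 197, running total 197.00
- slides.pdf (169/30 per unit): 15 of 30 → value 15×169/30 = 84.5000, running total 281.50
Total 281.50.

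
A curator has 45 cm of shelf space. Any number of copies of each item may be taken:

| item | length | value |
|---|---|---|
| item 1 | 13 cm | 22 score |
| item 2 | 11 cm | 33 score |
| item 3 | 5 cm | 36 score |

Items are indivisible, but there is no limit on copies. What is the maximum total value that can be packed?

324 score

Best value-per-unit is item 3 at 36/5, and filling with it alone uses length 9×5=45. No mix of the others beats 9×36 = 324.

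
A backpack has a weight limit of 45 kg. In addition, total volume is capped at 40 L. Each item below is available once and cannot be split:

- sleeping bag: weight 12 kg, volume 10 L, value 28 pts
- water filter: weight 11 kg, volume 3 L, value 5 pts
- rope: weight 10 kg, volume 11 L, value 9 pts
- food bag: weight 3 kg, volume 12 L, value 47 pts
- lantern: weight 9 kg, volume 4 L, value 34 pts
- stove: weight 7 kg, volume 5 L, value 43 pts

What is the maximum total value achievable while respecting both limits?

Feasible sets respecting both limits:
- sleeping bag+water filter+food bag+lantern+stove: weight 42, volume 34, value 157
- sleeping bag+food bag+lantern+stove: weight 31, volume 31, value 152
- water filter+rope+food bag+lantern+stove: weight 40, volume 35, value 138
- rope+food bag+lantern+stove: weight 29, volume 32, value 133
Best: 157 pts.

157 pts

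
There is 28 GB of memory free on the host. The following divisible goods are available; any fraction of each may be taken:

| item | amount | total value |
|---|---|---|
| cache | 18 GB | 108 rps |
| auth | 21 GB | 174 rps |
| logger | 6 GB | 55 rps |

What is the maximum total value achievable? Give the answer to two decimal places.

235.00

Take in order of value per unit:
- logger (55/6 per unit): all 6 → value 55, running total 55.00
- auth (174/21 per unit): all 21 → value 174, running total 229.00
- cache (108/18 per unit): 1 of 18 → value 1×108/18 = 6.0000, running total 235.00
Total 235.00.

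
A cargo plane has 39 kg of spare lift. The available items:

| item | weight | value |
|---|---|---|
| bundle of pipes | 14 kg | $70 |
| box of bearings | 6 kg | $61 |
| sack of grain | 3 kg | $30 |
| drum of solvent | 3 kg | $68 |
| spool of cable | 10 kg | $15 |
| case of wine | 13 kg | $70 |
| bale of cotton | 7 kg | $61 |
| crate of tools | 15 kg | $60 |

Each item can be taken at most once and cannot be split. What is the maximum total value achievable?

This is a 0/1 knapsack; check combinations near the capacity.
- bundle of pipes+box of bearings+sack of grain+drum of solvent+case of wine: weight 14+6+3+3+13=39, value 70+61+30+68+70=299
- box of bearings+sack of grain+drum of solvent+case of wine+bale of cotton: weight 6+3+3+13+7=32, value 61+30+68+70+61=290
- bundle of pipes+box of bearings+sack of grain+drum of solvent+bale of cotton: weight 14+6+3+3+7=33, value 70+61+30+68+61=290
- box of bearings+sack of grain+drum of solvent+bale of cotton+crate of tools: weight 6+3+3+7+15=34, value 61+30+68+61+60=280
- box of bearings+drum of solvent+spool of cable+case of wine+bale of cotton: weight 6+3+10+13+7=39, value 61+68+15+70+61=275
Best: $299.

$299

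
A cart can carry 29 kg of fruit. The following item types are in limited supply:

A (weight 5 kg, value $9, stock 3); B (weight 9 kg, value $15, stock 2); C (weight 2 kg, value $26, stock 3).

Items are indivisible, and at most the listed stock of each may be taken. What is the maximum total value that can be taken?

Best selections within weight 29 and stock limits:
- 1×A + 2×B + 3×C: weight 29, value 117
- 2×A + 1×B + 3×C: weight 25, value 111
- 2×B + 3×C: weight 24, value 108
Best: $117.

$117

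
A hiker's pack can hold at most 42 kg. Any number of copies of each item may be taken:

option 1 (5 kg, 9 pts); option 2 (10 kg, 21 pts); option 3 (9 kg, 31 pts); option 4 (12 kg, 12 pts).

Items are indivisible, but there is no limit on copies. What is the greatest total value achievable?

Best value-per-unit is option 3 at 31/9; filling with it alone gives 4×31 = 124.
Optimal mix: 1×option 1 + 4×option 3 → weight 41, value 133.

133 pts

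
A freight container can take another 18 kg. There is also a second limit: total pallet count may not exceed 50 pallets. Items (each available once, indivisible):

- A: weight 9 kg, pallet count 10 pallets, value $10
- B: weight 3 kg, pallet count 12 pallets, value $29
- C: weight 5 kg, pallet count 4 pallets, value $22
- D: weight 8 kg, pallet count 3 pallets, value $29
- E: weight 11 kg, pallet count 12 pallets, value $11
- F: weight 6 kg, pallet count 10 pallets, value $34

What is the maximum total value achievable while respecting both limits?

$92

Feasible sets respecting both limits:
- B+D+F: weight 17, pallet count 25, value 92
- B+C+F: weight 14, pallet count 26, value 85
- B+C+D: weight 16, pallet count 19, value 80
Best: $92.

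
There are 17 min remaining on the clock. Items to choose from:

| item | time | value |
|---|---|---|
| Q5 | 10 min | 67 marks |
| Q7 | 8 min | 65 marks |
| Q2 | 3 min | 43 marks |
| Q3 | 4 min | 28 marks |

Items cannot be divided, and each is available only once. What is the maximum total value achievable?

138 marks

Check high-value combinations within 17 min:
- Q5+Q2+Q3: time 10+3+4=17, value 67+43+28=138
- Q7+Q2+Q3: time 8+3+4=15, value 65+43+28=136
- Q5+Q2: time 10+3=13, value 67+43=110
Best: 138 marks.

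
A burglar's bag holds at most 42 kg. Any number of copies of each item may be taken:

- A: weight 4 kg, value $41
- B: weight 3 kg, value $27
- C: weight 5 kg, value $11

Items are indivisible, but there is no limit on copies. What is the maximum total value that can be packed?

Best value-per-unit is A at 41/4; filling with it alone gives 10×41 = 410.
Optimal mix: 9×A + 2×B → weight 42, value 423.

$423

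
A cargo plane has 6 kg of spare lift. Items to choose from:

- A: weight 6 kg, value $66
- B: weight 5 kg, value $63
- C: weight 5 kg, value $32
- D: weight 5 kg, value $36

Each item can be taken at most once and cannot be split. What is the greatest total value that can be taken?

Check high-value combinations within 6 kg:
- A: weight 6, value 66
- B: weight 5, value 63
- D: weight 5, value 36
Best: $66.

$66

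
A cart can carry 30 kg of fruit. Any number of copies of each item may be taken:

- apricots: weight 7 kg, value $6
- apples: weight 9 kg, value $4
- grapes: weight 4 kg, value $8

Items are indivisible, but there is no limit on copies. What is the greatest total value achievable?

$56

Best value-per-unit is grapes at 8/4, and filling with it alone uses weight 7×4=28. No mix of the others beats 7×8 = 56.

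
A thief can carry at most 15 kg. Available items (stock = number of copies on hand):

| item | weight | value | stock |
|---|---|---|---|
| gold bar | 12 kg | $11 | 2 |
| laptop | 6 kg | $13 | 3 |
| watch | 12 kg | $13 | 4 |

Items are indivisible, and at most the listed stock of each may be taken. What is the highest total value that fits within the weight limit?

$26

Best selections within weight 15 and stock limits:
- 2×laptop: weight 12, value 26
- 1×laptop: weight 6, value 13
Best: $26.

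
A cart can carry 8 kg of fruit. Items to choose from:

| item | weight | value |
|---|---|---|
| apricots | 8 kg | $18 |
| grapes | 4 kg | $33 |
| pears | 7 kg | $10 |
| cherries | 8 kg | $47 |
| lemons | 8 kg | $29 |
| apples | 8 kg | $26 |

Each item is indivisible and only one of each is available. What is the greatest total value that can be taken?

This is a 0/1 knapsack; check combinations near the capacity.
- cherries: weight 8, value 47
- grapes: weight 4, value 33
- lemons: weight 8, value 29
Best: $47.

$47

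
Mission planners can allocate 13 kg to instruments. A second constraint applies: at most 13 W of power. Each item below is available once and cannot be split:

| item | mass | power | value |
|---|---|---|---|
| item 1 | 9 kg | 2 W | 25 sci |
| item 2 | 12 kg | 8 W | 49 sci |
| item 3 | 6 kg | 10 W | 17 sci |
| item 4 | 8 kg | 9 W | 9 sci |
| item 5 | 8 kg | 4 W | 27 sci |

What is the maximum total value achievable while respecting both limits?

49 sci

Feasible sets respecting both limits:
- item 2: mass 12, power 8, value 49
- item 5: mass 8, power 4, value 27
- item 1: mass 9, power 2, value 25
- item 3: mass 6, power 10, value 17
Best: 49 sci.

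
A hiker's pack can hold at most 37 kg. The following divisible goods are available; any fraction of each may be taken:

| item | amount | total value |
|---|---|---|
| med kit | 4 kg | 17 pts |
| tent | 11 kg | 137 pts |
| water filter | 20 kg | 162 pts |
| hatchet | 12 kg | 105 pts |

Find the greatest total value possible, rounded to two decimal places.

Take in order of value per unit:
- tent (137/11 per unit): all 11 → value 137, running total 137.00
- hatchet (105/12 per unit): all 12 → value 105, running total 242.00
- water filter (162/20 per unit): 14 of 20 → value 14×162/20 = 113.4000, running total 355.40
Total 355.40.

355.40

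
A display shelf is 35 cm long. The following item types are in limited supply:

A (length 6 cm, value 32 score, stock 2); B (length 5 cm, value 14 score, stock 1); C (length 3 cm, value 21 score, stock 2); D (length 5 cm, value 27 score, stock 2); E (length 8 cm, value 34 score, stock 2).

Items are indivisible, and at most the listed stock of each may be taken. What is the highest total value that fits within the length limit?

Top feasible selections:
- 1×A + 1×B + 2×C + 2×D + 1×E: length 35, value 176
- 1×A + 1×C + 2×D + 2×E: length 35, value 175
- 2×A + 1×B + 2×C + 2×D: length 33, value 174
- 2×A + 2×C + 2×E: length 34, value 174
Best: 176 score.

176 score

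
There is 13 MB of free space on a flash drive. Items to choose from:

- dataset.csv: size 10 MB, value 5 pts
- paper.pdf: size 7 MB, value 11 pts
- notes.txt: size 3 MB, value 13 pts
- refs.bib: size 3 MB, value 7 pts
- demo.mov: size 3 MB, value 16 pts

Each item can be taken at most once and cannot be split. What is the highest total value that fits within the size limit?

Check high-value combinations within 13 MB:
- paper.pdf+notes.txt+demo.mov: size 7+3+3=13, value 11+13+16=40
- notes.txt+refs.bib+demo.mov: size 3+3+3=9, value 13+7+16=36
- paper.pdf+refs.bib+demo.mov: size 7+3+3=13, value 11+7+16=34
Best: 40 pts.

40 pts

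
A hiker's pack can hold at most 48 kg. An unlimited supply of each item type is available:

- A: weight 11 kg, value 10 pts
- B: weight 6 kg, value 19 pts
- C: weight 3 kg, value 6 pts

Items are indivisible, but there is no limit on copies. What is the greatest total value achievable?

152 pts

Best value-per-unit is B at 19/6, and filling with it alone uses weight 8×6=48. No mix of the others beats 8×19 = 152.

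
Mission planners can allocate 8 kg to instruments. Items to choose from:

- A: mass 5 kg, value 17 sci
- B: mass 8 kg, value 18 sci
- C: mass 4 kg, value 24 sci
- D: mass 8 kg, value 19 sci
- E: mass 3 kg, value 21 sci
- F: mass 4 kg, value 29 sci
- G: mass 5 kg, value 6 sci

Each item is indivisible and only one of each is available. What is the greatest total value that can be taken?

Check high-value combinations within 8 kg:
- C+F: mass 4+4=8, value 24+29=53
- E+F: mass 3+4=7, value 21+29=50
- C+E: mass 4+3=7, value 24+21=45
- A+E: mass 5+3=8, value 17+21=38
Best: 53 sci.

53 sci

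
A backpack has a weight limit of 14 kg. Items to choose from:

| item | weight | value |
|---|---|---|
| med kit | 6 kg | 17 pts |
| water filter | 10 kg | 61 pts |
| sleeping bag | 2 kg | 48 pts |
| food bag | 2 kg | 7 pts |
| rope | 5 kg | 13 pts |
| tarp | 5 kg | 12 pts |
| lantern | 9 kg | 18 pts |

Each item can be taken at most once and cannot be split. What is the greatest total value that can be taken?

116 pts

Check high-value combinations within 14 kg:
- water filter+sleeping bag+food bag: weight 10+2+2=14, value 61+48+7=116
- water filter+sleeping bag: weight 10+2=12, value 61+48=109
- sleeping bag+food bag+rope+tarp: weight 2+2+5+5=14, value 48+7+13+12=80
Best: 116 pts.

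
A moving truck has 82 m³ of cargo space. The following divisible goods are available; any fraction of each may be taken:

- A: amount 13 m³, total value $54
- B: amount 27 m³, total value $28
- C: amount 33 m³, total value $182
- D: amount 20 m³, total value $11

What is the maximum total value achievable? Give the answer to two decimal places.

268.95

Take in order of value per unit:
- C (182/33 per unit): all 33 → value 182, running total 182.00
- A (54/13 per unit): all 13 → value 54, running total 236.00
- B (28/27 per unit): all 27 → value 28, running total 264.00
- D (11/20 per unit): 9 of 20 → value 9×11/20 = 4.9500, running total 268.95
Total 268.95.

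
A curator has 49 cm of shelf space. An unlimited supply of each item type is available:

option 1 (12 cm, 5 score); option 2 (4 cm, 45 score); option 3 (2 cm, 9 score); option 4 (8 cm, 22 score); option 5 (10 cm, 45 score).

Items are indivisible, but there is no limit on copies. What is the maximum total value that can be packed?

540 score

Best value-per-unit is option 2 at 45/4, and filling with it alone uses length 12×4=48. No mix of the others beats 12×45 = 540.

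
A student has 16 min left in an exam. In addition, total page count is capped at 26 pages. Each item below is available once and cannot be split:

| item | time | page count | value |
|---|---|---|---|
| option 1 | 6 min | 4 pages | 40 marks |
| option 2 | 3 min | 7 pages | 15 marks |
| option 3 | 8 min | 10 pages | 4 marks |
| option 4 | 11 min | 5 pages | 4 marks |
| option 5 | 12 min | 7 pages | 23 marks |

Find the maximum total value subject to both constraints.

55 marks

Feasible sets respecting both limits:
- option 1+option 2: time 9, page count 11, value 55
- option 1+option 3: time 14, page count 14, value 44
- option 1: time 6, page count 4, value 40
Best: 55 marks.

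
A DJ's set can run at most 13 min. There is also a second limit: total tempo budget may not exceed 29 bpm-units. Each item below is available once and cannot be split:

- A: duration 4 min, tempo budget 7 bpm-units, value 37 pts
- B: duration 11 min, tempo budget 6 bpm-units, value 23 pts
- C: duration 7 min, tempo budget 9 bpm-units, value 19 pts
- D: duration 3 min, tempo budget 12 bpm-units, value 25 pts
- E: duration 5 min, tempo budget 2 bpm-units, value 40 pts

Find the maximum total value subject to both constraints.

102 pts

Feasible sets respecting both limits:
- A+D+E: duration 12, tempo budget 21, value 102
- A+E: duration 9, tempo budget 9, value 77
- D+E: duration 8, tempo budget 14, value 65
- A+D: duration 7, tempo budget 19, value 62
Best: 102 pts.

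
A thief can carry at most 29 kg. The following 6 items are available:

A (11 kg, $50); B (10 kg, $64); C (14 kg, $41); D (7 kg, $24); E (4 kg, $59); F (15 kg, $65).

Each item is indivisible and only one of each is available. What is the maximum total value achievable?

$188

Check high-value combinations within 29 kg:
- B+E+F: weight 10+4+15=29, value 64+59+65=188
- A+B+E: weight 11+10+4=25, value 50+64+59=173
- B+C+E: weight 10+14+4=28, value 64+41+59=164
- A+C+E: weight 11+14+4=29, value 50+41+59=150
- D+E+F: weight 7+4+15=26, value 24+59+65=148
Best: $188.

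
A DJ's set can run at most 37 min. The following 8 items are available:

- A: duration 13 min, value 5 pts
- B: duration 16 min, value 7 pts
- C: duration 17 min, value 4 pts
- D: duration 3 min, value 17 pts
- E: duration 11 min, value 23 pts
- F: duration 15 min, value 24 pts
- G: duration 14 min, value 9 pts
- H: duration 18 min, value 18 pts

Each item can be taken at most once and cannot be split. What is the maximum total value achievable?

This is a 0/1 knapsack; check combinations near the capacity.
- D+E+F: duration 3+11+15=29, value 17+23+24=64
- D+F+H: duration 3+15+18=36, value 17+24+18=59
- D+E+H: duration 3+11+18=32, value 17+23+18=58
- D+F+G: duration 3+15+14=32, value 17+24+9=50
- D+E+G: duration 3+11+14=28, value 17+23+9=49
Best: 64 pts.

64 pts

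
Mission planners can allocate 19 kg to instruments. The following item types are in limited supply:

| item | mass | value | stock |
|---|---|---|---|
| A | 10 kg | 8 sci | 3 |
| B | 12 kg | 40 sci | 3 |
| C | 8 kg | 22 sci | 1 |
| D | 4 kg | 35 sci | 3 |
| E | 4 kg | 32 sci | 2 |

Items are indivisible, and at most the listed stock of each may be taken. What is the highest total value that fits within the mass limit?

137 sci

Top feasible selections:
- 3×D + 1×E: mass 16, value 137
- 2×D + 2×E: mass 16, value 134
- 3×D: mass 12, value 105
- 2×D + 1×E: mass 12, value 102
Best: 137 sci.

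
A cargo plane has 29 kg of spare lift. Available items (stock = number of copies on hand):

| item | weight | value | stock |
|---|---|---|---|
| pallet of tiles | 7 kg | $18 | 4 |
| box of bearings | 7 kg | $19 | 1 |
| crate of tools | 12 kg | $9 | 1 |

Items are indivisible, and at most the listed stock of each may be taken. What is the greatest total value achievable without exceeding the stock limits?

$73

Top feasible selections:
- 3×pallet of tiles + 1×box of bearings: weight 28, value 73
- 4×pallet of tiles: weight 28, value 72
- 2×pallet of tiles + 1×box of bearings: weight 21, value 55
- 3×pallet of tiles: weight 21, value 54
Best: $73.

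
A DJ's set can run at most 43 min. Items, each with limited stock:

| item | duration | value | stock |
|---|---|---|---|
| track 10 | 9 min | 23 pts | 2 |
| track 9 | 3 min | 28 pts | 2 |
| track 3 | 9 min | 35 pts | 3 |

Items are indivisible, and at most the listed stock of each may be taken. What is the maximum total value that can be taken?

184 pts

Best selections within duration 43 and stock limits:
- 1×track 10 + 2×track 9 + 3×track 3: duration 42, value 184
- 2×track 10 + 2×track 9 + 2×track 3: duration 42, value 172
- 2×track 9 + 3×track 3: duration 33, value 161
- 1×track 10 + 1×track 9 + 3×track 3: duration 39, value 156
Best: 184 pts.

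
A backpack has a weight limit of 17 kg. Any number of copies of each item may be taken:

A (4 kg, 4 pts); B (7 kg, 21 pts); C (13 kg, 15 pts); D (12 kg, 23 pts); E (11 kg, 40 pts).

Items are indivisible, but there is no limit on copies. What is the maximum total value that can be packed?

44 pts

Best value-per-unit is E at 40/11; filling with it alone gives 1×40 = 40.
Optimal mix: 1×A + 1×E → weight 15, value 44.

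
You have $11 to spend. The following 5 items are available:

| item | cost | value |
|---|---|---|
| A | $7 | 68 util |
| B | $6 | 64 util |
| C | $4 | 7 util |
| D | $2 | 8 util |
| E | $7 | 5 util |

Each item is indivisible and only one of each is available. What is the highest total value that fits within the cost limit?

Check high-value combinations within $11:
- A+D: cost 7+2=9, value 68+8=76
- A+C: cost 7+4=11, value 68+7=75
- B+D: cost 6+2=8, value 64+8=72
Best: 76 util.

76 util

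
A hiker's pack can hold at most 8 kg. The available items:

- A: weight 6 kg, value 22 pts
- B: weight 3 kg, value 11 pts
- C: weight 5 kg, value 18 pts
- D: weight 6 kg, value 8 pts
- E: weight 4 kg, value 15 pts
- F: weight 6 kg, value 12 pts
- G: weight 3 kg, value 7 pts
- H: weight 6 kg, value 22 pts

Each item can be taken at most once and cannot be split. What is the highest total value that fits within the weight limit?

Check high-value combinations within 8 kg:
- B+C: weight 3+5=8, value 11+18=29
- B+E: weight 3+4=7, value 11+15=26
- C+G: weight 5+3=8, value 18+7=25
Best: 29 pts.

29 pts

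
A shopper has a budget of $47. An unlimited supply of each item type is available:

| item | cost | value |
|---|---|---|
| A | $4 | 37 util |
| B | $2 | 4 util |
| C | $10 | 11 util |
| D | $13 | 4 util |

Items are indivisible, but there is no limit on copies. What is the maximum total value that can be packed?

Best value-per-unit is A at 37/4; filling with it alone gives 11×37 = 407.
Optimal mix: 11×A + 1×B → cost 46, value 411.

411 util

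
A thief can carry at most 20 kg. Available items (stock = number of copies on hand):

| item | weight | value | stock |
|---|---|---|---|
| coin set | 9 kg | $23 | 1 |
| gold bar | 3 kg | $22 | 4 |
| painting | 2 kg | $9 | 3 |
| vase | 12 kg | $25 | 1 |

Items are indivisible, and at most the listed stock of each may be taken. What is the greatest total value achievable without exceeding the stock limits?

$115

Top feasible selections:
- 4×gold bar + 3×painting: weight 18, value 115
- 4×gold bar + 2×painting: weight 16, value 106
- 1×coin set + 3×gold bar + 1×painting: weight 20, value 98
Best: $115.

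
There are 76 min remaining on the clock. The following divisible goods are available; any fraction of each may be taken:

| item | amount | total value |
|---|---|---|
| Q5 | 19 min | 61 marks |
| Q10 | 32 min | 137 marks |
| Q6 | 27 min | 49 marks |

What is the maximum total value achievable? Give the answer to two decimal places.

243.37

Take in order of value per unit:
- Q10 (137/32 per unit): all 32 → value 137, running total 137.00
- Q5 (61/19 per unit): all 19 → value 61, running total 198.00
- Q6 (49/27 per unit): 25 of 27 → value 25×49/27 = 45.3704, running total 243.37
Total 243.37.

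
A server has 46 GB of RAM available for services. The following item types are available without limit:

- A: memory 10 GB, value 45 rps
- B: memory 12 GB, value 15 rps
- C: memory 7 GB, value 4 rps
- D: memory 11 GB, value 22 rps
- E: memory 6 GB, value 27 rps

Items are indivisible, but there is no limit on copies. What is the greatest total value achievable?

Best value-per-unit is A at 45/10; filling with it alone gives 4×45 = 180.
Optimal mix: 4×A + 1×E → memory 46, value 207.

207 rps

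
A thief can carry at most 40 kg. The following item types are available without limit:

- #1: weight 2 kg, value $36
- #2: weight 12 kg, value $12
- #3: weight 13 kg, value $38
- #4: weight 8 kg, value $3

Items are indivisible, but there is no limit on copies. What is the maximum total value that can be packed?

Best value-per-unit is #1 at 36/2, and filling with it alone uses weight 20×2=40. No mix of the others beats 20×36 = 720.

$720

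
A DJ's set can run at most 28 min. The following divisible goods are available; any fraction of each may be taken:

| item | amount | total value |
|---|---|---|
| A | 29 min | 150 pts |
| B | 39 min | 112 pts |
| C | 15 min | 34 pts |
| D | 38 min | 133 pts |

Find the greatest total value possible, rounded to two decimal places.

Take in order of value per unit:
- A (150/29 per unit): 28 of 29 → value 28×150/29 = 144.8276, running total 144.83
Total 144.83.

144.83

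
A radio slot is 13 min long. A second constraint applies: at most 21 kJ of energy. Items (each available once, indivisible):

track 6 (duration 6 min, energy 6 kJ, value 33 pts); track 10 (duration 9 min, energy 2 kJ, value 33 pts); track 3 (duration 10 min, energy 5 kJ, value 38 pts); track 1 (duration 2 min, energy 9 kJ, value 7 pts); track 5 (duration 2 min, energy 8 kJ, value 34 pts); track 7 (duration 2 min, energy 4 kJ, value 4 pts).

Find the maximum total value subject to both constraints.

Feasible sets respecting both limits:
- track 10+track 1+track 5: duration 13, energy 19, value 74
- track 3+track 5: duration 12, energy 13, value 72
- track 6+track 5+track 7: duration 10, energy 18, value 71
- track 10+track 5+track 7: duration 13, energy 14, value 71
Best: 74 pts.

74 pts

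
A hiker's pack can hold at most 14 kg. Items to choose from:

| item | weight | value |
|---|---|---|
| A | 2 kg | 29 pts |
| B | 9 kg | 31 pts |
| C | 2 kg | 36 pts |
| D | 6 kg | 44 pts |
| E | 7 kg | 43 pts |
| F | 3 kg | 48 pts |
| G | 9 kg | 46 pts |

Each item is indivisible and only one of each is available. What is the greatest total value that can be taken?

157 pts

This is a 0/1 knapsack; check combinations near the capacity.
- A+C+D+F: weight 2+2+6+3=13, value 29+36+44+48=157
- A+C+E+F: weight 2+2+7+3=14, value 29+36+43+48=156
- C+F+G: weight 2+3+9=14, value 36+48+46=130
Best: 157 pts.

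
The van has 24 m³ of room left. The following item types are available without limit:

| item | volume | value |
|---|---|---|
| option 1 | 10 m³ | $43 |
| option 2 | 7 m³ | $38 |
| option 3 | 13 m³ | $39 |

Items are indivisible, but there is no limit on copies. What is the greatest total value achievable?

$119

Best value-per-unit is option 2 at 38/7; filling with it alone gives 3×38 = 114.
Optimal mix: 1×option 1 + 2×option 2 → volume 24, value 119.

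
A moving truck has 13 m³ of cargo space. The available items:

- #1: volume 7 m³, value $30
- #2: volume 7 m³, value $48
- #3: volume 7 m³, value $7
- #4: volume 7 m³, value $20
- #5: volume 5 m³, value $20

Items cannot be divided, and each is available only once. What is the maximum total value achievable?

Check high-value combinations within 13 m³:
- #2+#5: volume 7+5=12, value 48+20=68
- #1+#5: volume 7+5=12, value 30+20=50
- #2: volume 7, value 48
- #4+#5: volume 7+5=12, value 20+20=40
Best: $68.

$68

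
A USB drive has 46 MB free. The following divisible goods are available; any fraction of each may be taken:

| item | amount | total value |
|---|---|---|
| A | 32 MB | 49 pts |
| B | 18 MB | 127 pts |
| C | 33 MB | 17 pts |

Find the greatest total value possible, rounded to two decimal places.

Take in order of value per unit:
- B (127/18 per unit): all 18 → value 127, running total 127.00
- A (49/32 per unit): 28 of 32 → value 28×49/32 = 42.8750, running total 169.88
Total 169.88.

169.88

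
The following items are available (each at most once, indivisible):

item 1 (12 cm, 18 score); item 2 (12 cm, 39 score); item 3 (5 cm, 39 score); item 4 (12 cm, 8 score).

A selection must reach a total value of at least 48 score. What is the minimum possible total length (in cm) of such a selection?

17

Subsets with value ≥ 48, sorted by total length:
- item 2+item 3: length 17, value 78
- item 1+item 3: length 17, value 57
- item 1+item 2: length 24, value 57
- item 1+item 2+item 3: length 29, value 96
Minimum length: 17 cm.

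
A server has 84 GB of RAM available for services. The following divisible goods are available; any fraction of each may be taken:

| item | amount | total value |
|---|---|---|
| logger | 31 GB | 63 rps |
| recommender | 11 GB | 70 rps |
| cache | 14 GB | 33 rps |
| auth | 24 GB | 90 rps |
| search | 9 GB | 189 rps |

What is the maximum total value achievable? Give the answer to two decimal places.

434.84

Take in order of value per unit:
- search (189/9 per unit): all 9 → value 189, running total 189.00
- recommender (70/11 per unit): all 11 → value 70, running total 259.00
- auth (90/24 per unit): all 24 → value 90, running total 349.00
- cache (33/14 per unit): all 14 → value 33, running total 382.00
- logger (63/31 per unit): 26 of 31 → value 26×63/31 = 52.8387, running total 434.84
Total 434.84.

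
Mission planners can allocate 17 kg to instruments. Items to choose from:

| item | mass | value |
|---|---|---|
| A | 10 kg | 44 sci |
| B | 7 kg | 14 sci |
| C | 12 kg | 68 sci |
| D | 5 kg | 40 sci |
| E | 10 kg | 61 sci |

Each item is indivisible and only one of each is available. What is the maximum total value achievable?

108 sci

Check high-value combinations within 17 kg:
- C+D: mass 12+5=17, value 68+40=108
- D+E: mass 5+10=15, value 40+61=101
- A+D: mass 10+5=15, value 44+40=84
Best: 108 sci.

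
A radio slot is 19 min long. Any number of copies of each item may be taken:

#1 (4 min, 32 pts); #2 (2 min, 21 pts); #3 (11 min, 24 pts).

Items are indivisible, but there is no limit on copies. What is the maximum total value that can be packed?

189 pts

Best value-per-unit is #2 at 21/2, and filling with it alone uses duration 9×2=18. No mix of the others beats 9×21 = 189.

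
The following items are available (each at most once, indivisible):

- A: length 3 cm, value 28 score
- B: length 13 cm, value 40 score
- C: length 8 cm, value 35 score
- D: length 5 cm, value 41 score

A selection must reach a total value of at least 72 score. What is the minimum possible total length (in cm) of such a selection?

13

Subsets with value ≥ 72, sorted by total length:
- C+D: length 13, value 76
- A+C+D: length 16, value 104
- B+D: length 18, value 81
- A+B+D: length 21, value 109
Minimum length: 13 cm.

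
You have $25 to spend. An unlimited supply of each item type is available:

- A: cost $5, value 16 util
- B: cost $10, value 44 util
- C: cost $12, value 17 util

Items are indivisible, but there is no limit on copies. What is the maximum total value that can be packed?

Best value-per-unit is B at 44/10; filling with it alone gives 2×44 = 88.
Optimal mix: 1×A + 2×B → cost 25, value 104.

104 util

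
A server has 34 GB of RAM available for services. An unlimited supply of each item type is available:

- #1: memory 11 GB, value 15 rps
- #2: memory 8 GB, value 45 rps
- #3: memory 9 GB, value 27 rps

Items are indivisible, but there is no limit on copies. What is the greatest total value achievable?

Best value-per-unit is #2 at 45/8, and filling with it alone uses memory 4×8=32. No mix of the others beats 4×45 = 180.

180 rps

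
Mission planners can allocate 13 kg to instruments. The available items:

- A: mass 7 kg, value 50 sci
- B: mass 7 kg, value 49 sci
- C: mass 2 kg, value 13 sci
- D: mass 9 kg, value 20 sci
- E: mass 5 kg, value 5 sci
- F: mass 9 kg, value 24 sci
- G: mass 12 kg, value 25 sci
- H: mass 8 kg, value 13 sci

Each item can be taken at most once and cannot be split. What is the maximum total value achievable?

This is a 0/1 knapsack; check combinations near the capacity.
- A+C: mass 7+2=9, value 50+13=63
- B+C: mass 7+2=9, value 49+13=62
- A+E: mass 7+5=12, value 50+5=55
Best: 63 sci.

63 sci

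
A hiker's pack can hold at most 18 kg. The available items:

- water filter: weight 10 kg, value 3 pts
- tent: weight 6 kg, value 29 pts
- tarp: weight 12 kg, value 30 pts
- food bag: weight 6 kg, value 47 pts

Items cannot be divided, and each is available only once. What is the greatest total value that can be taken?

Check high-value combinations within 18 kg:
- tarp+food bag: weight 12+6=18, value 30+47=77
- tent+food bag: weight 6+6=12, value 29+47=76
- tent+tarp: weight 6+12=18, value 29+30=59
Best: 77 pts.

77 pts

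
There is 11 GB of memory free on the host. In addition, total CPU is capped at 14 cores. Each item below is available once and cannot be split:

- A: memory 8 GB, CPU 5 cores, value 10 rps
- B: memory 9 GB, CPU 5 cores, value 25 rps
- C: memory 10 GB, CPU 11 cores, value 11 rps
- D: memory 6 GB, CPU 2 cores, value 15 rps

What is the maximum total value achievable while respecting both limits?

Feasible sets respecting both limits:
- B: memory 9, CPU 5, value 25
- D: memory 6, CPU 2, value 15
- C: memory 10, CPU 11, value 11
- A: memory 8, CPU 5, value 10
Best: 25 rps.

25 rps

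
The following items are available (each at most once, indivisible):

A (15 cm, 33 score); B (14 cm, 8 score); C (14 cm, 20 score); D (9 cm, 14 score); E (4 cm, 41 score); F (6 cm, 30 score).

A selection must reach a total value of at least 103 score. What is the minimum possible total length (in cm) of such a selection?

25

Subsets with value ≥ 103, sorted by total length:
- A+E+F: length 25, value 104
- C+D+E+F: length 33, value 105
- A+D+E+F: length 34, value 118
Minimum length: 25 cm.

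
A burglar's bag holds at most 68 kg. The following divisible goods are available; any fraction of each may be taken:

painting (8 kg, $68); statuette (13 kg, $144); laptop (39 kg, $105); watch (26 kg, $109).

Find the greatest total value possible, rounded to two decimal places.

377.54

Take in order of value per unit:
- statuette (144/13 per unit): all 13 → value 144, running total 144.00
- painting (68/8 per unit): all 8 → value 68, running total 212.00
- watch (109/26 per unit): all 26 → value 109, running total 321.00
- laptop (105/39 per unit): 21 of 39 → value 21×105/39 = 56.5385, running total 377.54
Total 377.54.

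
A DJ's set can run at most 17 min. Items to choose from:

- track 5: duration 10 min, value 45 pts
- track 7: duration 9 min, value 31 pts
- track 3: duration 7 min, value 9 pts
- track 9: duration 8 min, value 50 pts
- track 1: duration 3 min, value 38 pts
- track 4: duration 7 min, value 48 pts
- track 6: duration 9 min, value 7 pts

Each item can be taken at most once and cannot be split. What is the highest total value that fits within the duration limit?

98 pts

Check high-value combinations within 17 min:
- track 9+track 4: duration 8+7=15, value 50+48=98
- track 3+track 1+track 4: duration 7+3+7=17, value 9+38+48=95
- track 5+track 4: duration 10+7=17, value 45+48=93
Best: 98 pts.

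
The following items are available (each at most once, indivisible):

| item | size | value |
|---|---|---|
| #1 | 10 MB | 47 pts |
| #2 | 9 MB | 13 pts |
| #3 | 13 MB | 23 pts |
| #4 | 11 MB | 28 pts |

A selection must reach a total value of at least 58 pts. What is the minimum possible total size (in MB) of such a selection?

19

Subsets with value ≥ 58, sorted by total size:
- #1+#2: size 19, value 60
- #1+#4: size 21, value 75
Minimum size: 19 MB.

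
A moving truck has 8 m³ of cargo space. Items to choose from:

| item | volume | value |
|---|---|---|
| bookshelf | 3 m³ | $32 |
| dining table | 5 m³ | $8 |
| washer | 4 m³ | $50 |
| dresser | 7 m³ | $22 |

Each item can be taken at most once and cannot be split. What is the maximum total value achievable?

This is a 0/1 knapsack; check combinations near the capacity.
- bookshelf+washer: volume 3+4=7, value 32+50=82
- washer: volume 4, value 50
- bookshelf+dining table: volume 3+5=8, value 32+8=40
Best: $82.

$82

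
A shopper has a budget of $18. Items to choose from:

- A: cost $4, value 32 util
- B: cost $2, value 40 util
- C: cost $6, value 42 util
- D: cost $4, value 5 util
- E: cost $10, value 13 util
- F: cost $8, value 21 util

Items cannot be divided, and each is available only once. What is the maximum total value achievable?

119 util

Check high-value combinations within $18:
- A+B+C+D: cost 4+2+6+4=16, value 32+40+42+5=119
- A+B+C: cost 4+2+6=12, value 32+40+42=114
- B+C+F: cost 2+6+8=16, value 40+42+21=103
Best: 119 util.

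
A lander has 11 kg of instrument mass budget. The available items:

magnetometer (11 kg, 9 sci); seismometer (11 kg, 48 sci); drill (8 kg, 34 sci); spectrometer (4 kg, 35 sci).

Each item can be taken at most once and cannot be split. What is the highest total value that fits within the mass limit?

48 sci

Check high-value combinations within 11 kg:
- seismometer: mass 11, value 48
- spectrometer: mass 4, value 35
- drill: mass 8, value 34
- magnetometer: mass 11, value 9
Best: 48 sci.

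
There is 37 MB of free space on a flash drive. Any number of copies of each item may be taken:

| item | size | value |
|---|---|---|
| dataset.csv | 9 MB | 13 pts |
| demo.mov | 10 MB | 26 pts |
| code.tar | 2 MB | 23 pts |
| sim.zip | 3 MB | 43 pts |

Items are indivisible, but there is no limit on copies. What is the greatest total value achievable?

519 pts

Best value-per-unit is sim.zip at 43/3; filling with it alone gives 12×43 = 516.
Optimal mix: 2×code.tar + 11×sim.zip → size 37, value 519.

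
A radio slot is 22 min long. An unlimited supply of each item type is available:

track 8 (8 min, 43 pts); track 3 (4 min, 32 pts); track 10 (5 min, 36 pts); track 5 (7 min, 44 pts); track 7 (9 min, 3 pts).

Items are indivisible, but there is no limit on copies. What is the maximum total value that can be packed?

Best value-per-unit is track 3 at 32/4; filling with it alone gives 5×32 = 160.
Optimal mix: 3×track 3 + 2×track 10 → duration 22, value 168.

168 pts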